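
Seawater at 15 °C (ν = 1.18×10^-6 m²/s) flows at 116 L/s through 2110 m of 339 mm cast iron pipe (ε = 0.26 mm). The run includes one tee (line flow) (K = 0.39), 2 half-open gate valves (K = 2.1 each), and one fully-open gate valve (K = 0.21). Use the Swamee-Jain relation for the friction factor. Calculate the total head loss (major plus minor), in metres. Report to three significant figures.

V = 4Q/(πD²) = 1.285 m/s; V²/2g = 0.08419 m
Re = 3.69×10^5, ε/D = 7.67×10^-4 → f = 0.01951 (Swamee-Jain)
Major: h_f = f(L/D)·V²/2g = 0.01951·6224·0.08419 = 10.22 m
Minor: ΣK = 4.80; h_m = ΣK·V²/2g = 0.4041 m
Total H_L = 10.22 + 0.4041 = 10.63 m

H_L ≈ 10.6 m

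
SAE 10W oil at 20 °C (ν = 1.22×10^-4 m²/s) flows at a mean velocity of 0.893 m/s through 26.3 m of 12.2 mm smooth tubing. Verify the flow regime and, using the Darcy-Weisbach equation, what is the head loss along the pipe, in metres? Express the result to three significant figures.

Re = VD/ν = 0.893·0.01220/1.22×10^-4 = 89.3 → laminar (Re < 2300)
f = 64/Re = 0.7167
h_f = f(L/D)V²/(2g) = 0.7167·(26.3/0.01220)·0.893²/(2·9.81) = 62.80 m

h_f ≈ 62.8 m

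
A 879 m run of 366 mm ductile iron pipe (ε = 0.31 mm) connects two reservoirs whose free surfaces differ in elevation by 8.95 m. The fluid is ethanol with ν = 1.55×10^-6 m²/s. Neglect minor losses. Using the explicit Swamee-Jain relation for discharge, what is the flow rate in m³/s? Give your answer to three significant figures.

Q ≈ 0.203 m³/s

Swamee-Jain (Type II): Q = -0.965·√(gD⁵h_f/L)·ln[ε/(3.7D) + √(3.17ν²L/(gD³h_f))]
√(gD⁵h_f/L) = √(9.81·0.366⁵·8.95/879) = 0.02561
ε/(3.7D) = 2.29×10^-4; √(3.17ν²L/(gD³h_f)) = 3.94×10^-5
Q = -0.965·0.02561·ln(2.684×10^-4) = 0.2032 m³/s
Check: V = 1.93 m/s, Re = 4.56×10^5, f = 0.01972, h_f = 9.01 m ≈ 8.95 m ✓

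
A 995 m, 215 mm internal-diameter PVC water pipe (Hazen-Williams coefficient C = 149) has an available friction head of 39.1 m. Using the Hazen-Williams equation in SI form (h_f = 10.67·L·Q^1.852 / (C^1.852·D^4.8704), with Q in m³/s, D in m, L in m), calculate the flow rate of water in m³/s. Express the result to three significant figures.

Q ≈ 0.127 m³/s

Rearranging: Q = [h_f·C^1.852·D^4.8704 / (10.67·L)]^(1/1.852)
Q = [39.1·149^1.852·0.215^4.8704 / (10.67·995)]^0.540 = 0.1269 m³/s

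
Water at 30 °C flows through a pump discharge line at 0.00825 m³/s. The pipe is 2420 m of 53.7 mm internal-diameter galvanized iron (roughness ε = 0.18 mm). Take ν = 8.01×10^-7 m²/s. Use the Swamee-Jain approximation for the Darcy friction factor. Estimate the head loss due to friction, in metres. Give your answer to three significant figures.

h_f ≈ 843 m

V = 4Q/(πD²) = 4·0.00825/(π·0.0537²) = 3.643 m/s
Re = VD/ν = 3.643·0.0537/8.01×10^-7 = 2.44×10^5 → turbulent
ε/D = 0.18/53.7 = 0.00335
Swamee-Jain: f = 0.02767
h_f = f(L/D)V²/(2g) = 0.02767·(2420/0.0537)·3.643²/(2·9.81) = 843.4 m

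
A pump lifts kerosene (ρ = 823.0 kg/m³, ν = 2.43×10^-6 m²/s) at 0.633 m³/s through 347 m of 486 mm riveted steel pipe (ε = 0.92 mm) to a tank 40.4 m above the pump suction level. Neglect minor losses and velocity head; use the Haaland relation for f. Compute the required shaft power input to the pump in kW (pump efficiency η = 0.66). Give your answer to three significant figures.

P_shaft ≈ 390 kW

V = 4Q/(πD²) = 3.412 m/s; Re = 6.82×10^5; ε/D = 0.00189; f = 0.02337
h_f = f(L/D)V²/2g = 9.904 m
Total head H = z + h_f = 40.4 + 9.904 = 50.30 m
P_hyd = ρgQH = 823.0·9.81·0.633·50.30 = 257.1 kW
P_shaft = P_hyd/η = 257.1/0.66 = 389.5 kW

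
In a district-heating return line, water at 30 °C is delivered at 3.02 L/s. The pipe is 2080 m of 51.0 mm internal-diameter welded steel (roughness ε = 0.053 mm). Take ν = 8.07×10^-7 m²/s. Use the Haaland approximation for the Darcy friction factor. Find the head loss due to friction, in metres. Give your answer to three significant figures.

V = 4Q/(πD²) = 4·0.00302/(π·0.0510²) = 1.478 m/s
Re = VD/ν = 1.478·0.0510/8.07×10^-7 = 9.34×10^4 → turbulent
ε/D = 0.053/51.0 = 0.00104
Haaland: f = 0.02224
h_f = f(L/D)V²/(2g) = 0.02224·(2080/0.0510)·1.478²/(2·9.81) = 101.0 m

h_f ≈ 101 m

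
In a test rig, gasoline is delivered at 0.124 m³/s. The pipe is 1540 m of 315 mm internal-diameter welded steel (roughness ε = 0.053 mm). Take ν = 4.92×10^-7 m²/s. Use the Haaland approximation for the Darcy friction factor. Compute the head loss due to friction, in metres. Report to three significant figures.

h_f ≈ 8.97 m

V = 4Q/(πD²) = 4·0.124/(π·0.315²) = 1.591 m/s
Re = VD/ν = 1.591·0.315/4.92×10^-7 = 1.02×10^6 → turbulent
ε/D = 0.053/315 = 1.68×10^-4
Haaland: f = 0.01422
h_f = f(L/D)V²/(2g) = 0.01422·(1540/0.315)·1.591²/(2·9.81) = 8.969 m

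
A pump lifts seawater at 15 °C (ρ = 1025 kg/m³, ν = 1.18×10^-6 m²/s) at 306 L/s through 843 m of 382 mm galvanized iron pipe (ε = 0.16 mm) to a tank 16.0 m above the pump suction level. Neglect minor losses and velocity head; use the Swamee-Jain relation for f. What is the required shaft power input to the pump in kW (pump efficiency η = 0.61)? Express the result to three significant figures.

V = 4Q/(πD²) = 2.670 m/s; Re = 8.64×10^5; ε/D = 4.19×10^-4; f = 0.01681
h_f = f(L/D)V²/2g = 13.48 m
Total head H = z + h_f = 16.0 + 13.48 = 29.48 m
P_hyd = ρgQH = 1025·9.81·0.306·29.48 = 90.71 kW
P_shaft = P_hyd/η = 90.71/0.61 = 148.7 kW

P_shaft ≈ 149 kW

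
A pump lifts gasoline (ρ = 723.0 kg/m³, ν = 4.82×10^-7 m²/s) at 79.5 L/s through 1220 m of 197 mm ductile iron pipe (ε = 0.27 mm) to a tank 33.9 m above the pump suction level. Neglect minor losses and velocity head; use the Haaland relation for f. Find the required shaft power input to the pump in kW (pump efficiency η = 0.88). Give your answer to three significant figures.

P_shaft ≈ 51.3 kW

V = 4Q/(πD²) = 2.608 m/s; Re = 1.07×10^6; ε/D = 0.00137; f = 0.02148
h_f = f(L/D)V²/2g = 46.11 m
Total head H = z + h_f = 33.9 + 46.11 = 80.01 m
P_hyd = ρgQH = 723.0·9.81·0.0795·80.01 = 45.12 kW
P_shaft = P_hyd/η = 45.12/0.88 = 51.27 kW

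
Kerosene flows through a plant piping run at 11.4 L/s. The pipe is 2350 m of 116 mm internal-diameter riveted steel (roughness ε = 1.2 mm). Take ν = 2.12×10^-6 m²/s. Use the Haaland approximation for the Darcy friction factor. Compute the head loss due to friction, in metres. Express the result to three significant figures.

h_f ≈ 47.3 m

V = 4Q/(πD²) = 4·0.0114/(π·0.116²) = 1.079 m/s
Re = VD/ν = 1.079·0.116/2.12×10^-6 = 5.90×10^4 → turbulent
ε/D = 1.2/116 = 0.0103
Haaland: f = 0.03934
h_f = f(L/D)V²/(2g) = 0.03934·(2350/0.116)·1.079²/(2·9.81) = 47.26 m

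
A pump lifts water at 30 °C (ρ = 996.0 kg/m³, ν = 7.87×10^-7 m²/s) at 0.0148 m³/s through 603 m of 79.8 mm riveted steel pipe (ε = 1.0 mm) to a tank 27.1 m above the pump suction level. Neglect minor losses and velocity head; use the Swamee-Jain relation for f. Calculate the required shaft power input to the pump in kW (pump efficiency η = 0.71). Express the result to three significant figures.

V = 4Q/(πD²) = 2.959 m/s; Re = 3.00×10^5; ε/D = 0.0125; f = 0.04126
h_f = f(L/D)V²/2g = 139.1 m
Total head H = z + h_f = 27.1 + 139.1 = 166.2 m
P_hyd = ρgQH = 996.0·9.81·0.0148·166.2 = 24.04 kW
P_shaft = P_hyd/η = 24.04/0.71 = 33.86 kW

P_shaft ≈ 33.9 kW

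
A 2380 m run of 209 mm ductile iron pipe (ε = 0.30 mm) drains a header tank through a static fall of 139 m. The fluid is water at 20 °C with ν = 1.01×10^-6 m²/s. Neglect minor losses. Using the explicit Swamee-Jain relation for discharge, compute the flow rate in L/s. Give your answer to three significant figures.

Q ≈ 114 L/s

Swamee-Jain (Type II): Q = -0.965·√(gD⁵h_f/L)·ln[ε/(3.7D) + √(3.17ν²L/(gD³h_f))]
√(gD⁵h_f/L) = √(9.81·0.209⁵·139/2380) = 0.01512
ε/(3.7D) = 3.88×10^-4; √(3.17ν²L/(gD³h_f)) = 2.49×10^-5
Q = -0.965·0.01512·ln(4.128×10^-4) = 0.1137 m³/s
Check: V = 3.31 m/s, Re = 6.86×10^5, f = 0.02193, h_f = 140 m ≈ 139 m ✓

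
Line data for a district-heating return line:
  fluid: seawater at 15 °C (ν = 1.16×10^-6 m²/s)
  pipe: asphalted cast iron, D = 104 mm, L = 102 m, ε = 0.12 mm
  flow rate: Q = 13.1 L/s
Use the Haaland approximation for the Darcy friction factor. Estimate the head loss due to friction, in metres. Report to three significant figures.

V = 4Q/(πD²) = 4·0.0131/(π·0.104²) = 1.542 m/s
Re = VD/ν = 1.542·0.104/1.16×10^-6 = 1.38×10^5 → turbulent
ε/D = 0.12/104 = 0.00115
Haaland: f = 0.02196
h_f = f(L/D)V²/(2g) = 0.02196·(102/0.104)·1.542²/(2·9.81) = 2.610 m

h_f ≈ 2.61 m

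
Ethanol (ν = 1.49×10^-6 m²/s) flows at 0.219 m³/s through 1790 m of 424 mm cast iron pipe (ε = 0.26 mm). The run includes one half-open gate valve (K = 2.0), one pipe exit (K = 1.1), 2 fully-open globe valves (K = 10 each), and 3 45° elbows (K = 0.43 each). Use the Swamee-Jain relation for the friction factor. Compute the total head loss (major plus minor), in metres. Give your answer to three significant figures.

H_L ≈ 12.6 m

V = 4Q/(πD²) = 1.551 m/s; V²/2g = 0.1226 m
Re = 4.41×10^5, ε/D = 6.13×10^-4 → f = 0.01855 (Swamee-Jain)
Major: h_f = f(L/D)·V²/2g = 0.01855·4222·0.1226 = 9.604 m
Minor: ΣK = 24.4; h_m = ΣK·V²/2g = 2.991 m
Total H_L = 9.604 + 2.991 = 12.59 m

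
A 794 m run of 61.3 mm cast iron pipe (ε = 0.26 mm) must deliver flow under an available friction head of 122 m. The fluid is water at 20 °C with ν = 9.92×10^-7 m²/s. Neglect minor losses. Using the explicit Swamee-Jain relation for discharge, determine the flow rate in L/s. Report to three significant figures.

Q ≈ 7.38 L/s

Swamee-Jain (Type II): Q = -0.965·√(gD⁵h_f/L)·ln[ε/(3.7D) + √(3.17ν²L/(gD³h_f))]
√(gD⁵h_f/L) = √(9.81·0.0613⁵·122/794) = 0.001142
ε/(3.7D) = 0.00115; √(3.17ν²L/(gD³h_f)) = 9.48×10^-5
Q = -0.965·0.001142·ln(0.001241) = 0.007376 m³/s
Check: V = 2.50 m/s, Re = 1.54×10^5, f = 0.02980, h_f = 123 m ≈ 122 m ✓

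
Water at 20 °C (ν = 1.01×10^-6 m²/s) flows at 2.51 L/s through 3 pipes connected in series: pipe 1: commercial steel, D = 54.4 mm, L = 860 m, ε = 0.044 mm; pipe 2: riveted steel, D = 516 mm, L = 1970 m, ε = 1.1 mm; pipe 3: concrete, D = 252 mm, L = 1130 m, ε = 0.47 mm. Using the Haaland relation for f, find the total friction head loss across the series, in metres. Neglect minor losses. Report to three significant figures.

Pipe 1: V = 1.080 m/s, Re = 5.82×10^4, ε/D = 8.09×10^-4, f = 0.02269, h_1 = f(L/D)V²/2g = 21.32 m
Pipe 2: V = 0.01200 m/s, Re = 6130, ε/D = 0.00213, f = 0.03772, h_2 = f(L/D)V²/2g = 0.001057 m
Pipe 3: V = 0.05032 m/s, Re = 1.26×10^4, ε/D = 0.00187, f = 0.03182, h_3 = f(L/D)V²/2g = 0.01842 m
Series → Q common, losses add: H = Σh = 21.34 m

H ≈ 21.3 m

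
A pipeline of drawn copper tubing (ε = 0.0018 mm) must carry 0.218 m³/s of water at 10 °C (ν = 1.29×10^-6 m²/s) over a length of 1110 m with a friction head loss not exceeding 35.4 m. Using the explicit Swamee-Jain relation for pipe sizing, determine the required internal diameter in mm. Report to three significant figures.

D ≈ 276 mm

Swamee-Jain (Type III): D = 0.66·[ε^1.25·(LQ²/(gh_f))^4.75 + ν·Q^9.4·(L/(gh_f))^5.2]^0.04
LQ²/(gh_f) = 0.1519; L/(gh_f) = 3.196
Term 1 = ε^1.25·(…)^4.75 = 8.54×10^-12; Term 2 = ν·Q^9.4·(…)^5.2 = 3.28×10^-10
D = 0.66·(8.54×10^-12 + 3.28×10^-10)^0.04 = 0.2758 m = 276 mm
Check: V = 3.65 m/s, Re = 7.80×10^5, f = 0.01225, h_f = 33.4 m ≈ 35.4 m ✓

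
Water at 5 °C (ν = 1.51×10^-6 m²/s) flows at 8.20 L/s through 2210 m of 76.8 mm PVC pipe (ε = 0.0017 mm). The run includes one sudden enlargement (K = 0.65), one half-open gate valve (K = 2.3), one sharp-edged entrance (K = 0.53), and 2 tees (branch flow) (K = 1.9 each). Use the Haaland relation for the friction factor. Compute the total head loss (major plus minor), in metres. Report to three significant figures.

H_L ≈ 85.3 m

V = 4Q/(πD²) = 1.770 m/s; V²/2g = 0.1597 m
Re = 9.00×10^4, ε/D = 2.21×10^-5 → f = 0.01830 (Haaland)
Major: h_f = f(L/D)·V²/2g = 0.01830·28776·0.1597 = 84.11 m
Minor: ΣK = 7.28; h_m = ΣK·V²/2g = 1.163 m
Total H_L = 84.11 + 1.163 = 85.27 m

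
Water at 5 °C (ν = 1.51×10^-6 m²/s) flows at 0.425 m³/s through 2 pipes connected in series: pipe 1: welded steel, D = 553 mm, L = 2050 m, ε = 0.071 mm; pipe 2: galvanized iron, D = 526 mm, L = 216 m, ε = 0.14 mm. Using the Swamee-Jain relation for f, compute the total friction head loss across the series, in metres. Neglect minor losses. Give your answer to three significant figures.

H ≈ 9.79 m

Pipe 1: V = 1.769 m/s, Re = 6.48×10^5, ε/D = 1.28×10^-4, f = 0.01441, h_1 = f(L/D)V²/2g = 8.528 m
Pipe 2: V = 1.956 m/s, Re = 6.81×10^5, ε/D = 2.66×10^-4, f = 0.01577, h_2 = f(L/D)V²/2g = 1.262 m
Series → Q common, losses add: H = Σh = 9.790 m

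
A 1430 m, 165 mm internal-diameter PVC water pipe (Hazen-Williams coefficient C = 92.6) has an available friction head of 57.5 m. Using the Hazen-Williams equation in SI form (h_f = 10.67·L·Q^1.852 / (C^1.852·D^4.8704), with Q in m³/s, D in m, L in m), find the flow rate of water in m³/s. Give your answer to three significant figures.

Rearranging: Q = [h_f·C^1.852·D^4.8704 / (10.67·L)]^(1/1.852)
Q = [57.5·92.6^1.852·0.165^4.8704 / (10.67·1430)]^0.540 = 0.03981 m³/s

Q ≈ 0.0398 m³/s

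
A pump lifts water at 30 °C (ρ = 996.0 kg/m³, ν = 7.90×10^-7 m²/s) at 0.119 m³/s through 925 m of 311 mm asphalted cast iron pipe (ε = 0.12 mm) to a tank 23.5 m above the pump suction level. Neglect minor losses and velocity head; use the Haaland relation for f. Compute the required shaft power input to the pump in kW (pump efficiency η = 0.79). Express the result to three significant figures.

P_shaft ≈ 43.7 kW

V = 4Q/(πD²) = 1.567 m/s; Re = 6.17×10^5; ε/D = 3.86×10^-4; f = 0.01663
h_f = f(L/D)V²/2g = 6.187 m
Total head H = z + h_f = 23.5 + 6.187 = 29.69 m
P_hyd = ρgQH = 996.0·9.81·0.119·29.69 = 34.52 kW
P_shaft = P_hyd/η = 34.52/0.79 = 43.69 kW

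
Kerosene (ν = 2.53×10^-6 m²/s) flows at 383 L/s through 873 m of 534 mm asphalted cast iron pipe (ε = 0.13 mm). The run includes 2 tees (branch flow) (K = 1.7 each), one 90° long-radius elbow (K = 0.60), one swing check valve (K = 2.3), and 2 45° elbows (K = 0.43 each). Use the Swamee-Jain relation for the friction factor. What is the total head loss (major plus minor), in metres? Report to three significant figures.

H_L ≈ 5.05 m

V = 4Q/(πD²) = 1.710 m/s; V²/2g = 0.1491 m
Re = 3.61×10^5, ε/D = 2.43×10^-4 → f = 0.01635 (Swamee-Jain)
Major: h_f = f(L/D)·V²/2g = 0.01635·1635·0.1491 = 3.984 m
Minor: ΣK = 7.16; h_m = ΣK·V²/2g = 1.067 m
Total H_L = 3.984 + 1.067 = 5.052 m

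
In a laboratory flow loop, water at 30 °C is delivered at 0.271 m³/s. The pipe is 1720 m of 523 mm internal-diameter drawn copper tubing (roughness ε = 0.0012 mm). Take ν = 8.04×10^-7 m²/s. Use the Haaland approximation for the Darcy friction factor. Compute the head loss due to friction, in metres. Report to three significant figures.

V = 4Q/(πD²) = 4·0.271/(π·0.523²) = 1.261 m/s
Re = VD/ν = 1.261·0.523/8.04×10^-7 = 8.21×10^5 → turbulent
ε/D = 0.0012/523 = 2.29×10^-6
Haaland: f = 0.01201
h_f = f(L/D)V²/(2g) = 0.01201·(1720/0.523)·1.261²/(2·9.81) = 3.204 m

h_f ≈ 3.20 m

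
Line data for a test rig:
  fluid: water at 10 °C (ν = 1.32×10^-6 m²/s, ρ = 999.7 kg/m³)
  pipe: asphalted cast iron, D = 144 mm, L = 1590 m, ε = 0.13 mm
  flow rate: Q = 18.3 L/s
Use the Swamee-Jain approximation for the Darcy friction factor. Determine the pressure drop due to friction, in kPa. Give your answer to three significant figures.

V = 4Q/(πD²) = 4·0.0183/(π·0.144²) = 1.124 m/s
Re = VD/ν = 1.124·0.144/1.32×10^-6 = 1.23×10^5 → turbulent
ε/D = 0.13/144 = 9.03×10^-4
Swamee-Jain: f = 0.02158
h_f = f(L/D)V²/(2g) = 0.02158·(1590/0.144)·1.124²/(2·9.81) = 15.34 m
Δp = ρg·h_f = 999.7·9.81·15.34 = 150.4 kPa

Δp ≈ 150 kPa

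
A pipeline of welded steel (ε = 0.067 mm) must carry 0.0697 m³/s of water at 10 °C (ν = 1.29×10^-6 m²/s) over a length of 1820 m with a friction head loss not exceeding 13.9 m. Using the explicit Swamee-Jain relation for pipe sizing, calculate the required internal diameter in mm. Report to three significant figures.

Swamee-Jain (Type III): D = 0.66·[ε^1.25·(LQ²/(gh_f))^4.75 + ν·Q^9.4·(L/(gh_f))^5.2]^0.04
LQ²/(gh_f) = 0.06484; L/(gh_f) = 13.35
Term 1 = ε^1.25·(…)^4.75 = 1.38×10^-11; Term 2 = ν·Q^9.4·(…)^5.2 = 1.23×10^-11
D = 0.66·(1.38×10^-11 + 1.23×10^-11)^0.04 = 0.2490 m = 249 mm
Check: V = 1.43 m/s, Re = 2.76×10^5, f = 0.01698, h_f = 13.0 m ≈ 13.9 m ✓

D ≈ 249 mm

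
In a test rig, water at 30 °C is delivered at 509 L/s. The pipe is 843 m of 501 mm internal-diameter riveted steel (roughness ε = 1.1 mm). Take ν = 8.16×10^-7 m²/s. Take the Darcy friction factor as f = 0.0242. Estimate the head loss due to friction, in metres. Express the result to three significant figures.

h_f ≈ 13.8 m

V = 4Q/(πD²) = 4·0.509/(π·0.501²) = 2.582 m/s
h_f = f(L/D)V²/(2g) = 0.02420·(843/0.501)·2.582²/(2·9.81) = 13.84 m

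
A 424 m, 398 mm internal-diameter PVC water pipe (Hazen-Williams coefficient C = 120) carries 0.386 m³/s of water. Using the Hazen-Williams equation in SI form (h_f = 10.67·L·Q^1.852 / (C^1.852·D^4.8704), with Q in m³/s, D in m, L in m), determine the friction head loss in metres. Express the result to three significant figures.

h_f ≈ 9.73 m

h_f = 10.67·424·0.386^1.852 / (120^1.852·0.398^4.8704) = 9.727 m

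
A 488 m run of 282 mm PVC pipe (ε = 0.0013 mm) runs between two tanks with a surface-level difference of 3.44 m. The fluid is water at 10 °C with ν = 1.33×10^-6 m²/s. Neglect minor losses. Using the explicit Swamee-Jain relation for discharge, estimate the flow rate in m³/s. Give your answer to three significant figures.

Swamee-Jain (Type II): Q = -0.965·√(gD⁵h_f/L)·ln[ε/(3.7D) + √(3.17ν²L/(gD³h_f))]
√(gD⁵h_f/L) = √(9.81·0.282⁵·3.44/488) = 0.01111
ε/(3.7D) = 1.25×10^-6; √(3.17ν²L/(gD³h_f)) = 6.01×10^-5
Q = -0.965·0.01111·ln(6.138×10^-5) = 0.1039 m³/s
Check: V = 1.66 m/s, Re = 3.53×10^5, f = 0.01401, h_f = 3.42 m ≈ 3.44 m ✓

Q ≈ 0.104 m³/s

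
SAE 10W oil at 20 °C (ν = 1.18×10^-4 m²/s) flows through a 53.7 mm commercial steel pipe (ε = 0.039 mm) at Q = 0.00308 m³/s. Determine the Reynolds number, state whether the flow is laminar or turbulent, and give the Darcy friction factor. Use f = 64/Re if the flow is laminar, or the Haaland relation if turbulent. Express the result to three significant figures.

Re ≈ 619; laminar; f = 64/Re ≈ 0.103

V = 4Q/(πD²) = 1.360 m/s
Re = VD/ν = 1.360·0.0537/1.18×10^-4 = 619
Re < 2300 → laminar → f = 64/Re = 0.1034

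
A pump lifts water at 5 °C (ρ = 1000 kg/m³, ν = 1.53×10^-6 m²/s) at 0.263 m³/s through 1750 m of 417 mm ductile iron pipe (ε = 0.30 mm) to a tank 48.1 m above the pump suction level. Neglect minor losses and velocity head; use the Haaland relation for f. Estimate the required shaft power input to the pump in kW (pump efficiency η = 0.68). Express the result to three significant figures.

P_shaft ≈ 239 kW

V = 4Q/(πD²) = 1.926 m/s; Re = 5.25×10^5; ε/D = 7.19×10^-4; f = 0.01882
h_f = f(L/D)V²/2g = 14.92 m
Total head H = z + h_f = 48.1 + 14.92 = 63.02 m
P_hyd = ρgQH = 1000·9.81·0.263·63.02 = 162.6 kW
P_shaft = P_hyd/η = 162.6/0.68 = 239.1 kW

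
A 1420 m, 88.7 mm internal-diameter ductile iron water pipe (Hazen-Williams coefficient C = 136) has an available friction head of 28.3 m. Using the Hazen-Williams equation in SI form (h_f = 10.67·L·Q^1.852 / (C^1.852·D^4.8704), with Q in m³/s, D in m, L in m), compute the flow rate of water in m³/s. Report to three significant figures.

Rearranging: Q = [h_f·C^1.852·D^4.8704 / (10.67·L)]^(1/1.852)
Q = [28.3·136^1.852·0.0887^4.8704 / (10.67·1420)]^0.540 = 0.007824 m³/s

Q ≈ 0.00782 m³/s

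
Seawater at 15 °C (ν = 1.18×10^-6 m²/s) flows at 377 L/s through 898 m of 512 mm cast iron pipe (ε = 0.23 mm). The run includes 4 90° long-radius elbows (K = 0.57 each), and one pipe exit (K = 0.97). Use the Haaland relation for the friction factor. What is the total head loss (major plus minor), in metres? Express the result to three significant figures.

H_L ≈ 5.63 m

V = 4Q/(πD²) = 1.831 m/s; V²/2g = 0.1709 m
Re = 7.95×10^5, ε/D = 4.49×10^-4 → f = 0.01693 (Haaland)
Major: h_f = f(L/D)·V²/2g = 0.01693·1754·0.1709 = 5.074 m
Minor: ΣK = 3.25; h_m = ΣK·V²/2g = 0.5554 m
Total H_L = 5.074 + 0.5554 = 5.629 m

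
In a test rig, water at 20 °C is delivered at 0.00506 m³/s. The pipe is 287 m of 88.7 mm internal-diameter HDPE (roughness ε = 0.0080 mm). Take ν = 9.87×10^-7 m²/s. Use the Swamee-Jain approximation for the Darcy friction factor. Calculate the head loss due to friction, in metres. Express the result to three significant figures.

V = 4Q/(πD²) = 4·0.00506/(π·0.0887²) = 0.8189 m/s
Re = VD/ν = 0.8189·0.0887/9.87×10^-7 = 7.36×10^4 → turbulent
ε/D = 0.0080/88.7 = 9.02×10^-5
Swamee-Jain: f = 0.01952
h_f = f(L/D)V²/(2g) = 0.01952·(287/0.0887)·0.8189²/(2·9.81) = 2.158 m

h_f ≈ 2.16 m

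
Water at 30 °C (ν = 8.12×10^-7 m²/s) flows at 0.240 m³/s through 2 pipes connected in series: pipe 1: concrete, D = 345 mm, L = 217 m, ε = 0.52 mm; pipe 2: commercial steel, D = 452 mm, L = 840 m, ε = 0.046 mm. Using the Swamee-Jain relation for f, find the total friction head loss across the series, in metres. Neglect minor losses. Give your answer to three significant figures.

H ≈ 7.57 m

Pipe 1: V = 2.567 m/s, Re = 1.09×10^6, ε/D = 0.00151, f = 0.02204, h_1 = f(L/D)V²/2g = 4.657 m
Pipe 2: V = 1.496 m/s, Re = 8.33×10^5, ε/D = 1.02×10^-4, f = 0.01375, h_2 = f(L/D)V²/2g = 2.914 m
Series → Q common, losses add: H = Σh = 7.571 m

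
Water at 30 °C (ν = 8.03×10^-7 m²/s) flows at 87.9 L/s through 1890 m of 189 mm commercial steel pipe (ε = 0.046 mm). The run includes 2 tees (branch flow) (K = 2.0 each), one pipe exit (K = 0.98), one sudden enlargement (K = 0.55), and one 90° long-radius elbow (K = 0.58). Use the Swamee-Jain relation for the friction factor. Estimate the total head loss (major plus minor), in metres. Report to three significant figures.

H_L ≈ 80.5 m

V = 4Q/(πD²) = 3.133 m/s; V²/2g = 0.5003 m
Re = 7.37×10^5, ε/D = 2.43×10^-4 → f = 0.01548 (Swamee-Jain)
Major: h_f = f(L/D)·V²/2g = 0.01548·10000·0.5003 = 77.46 m
Minor: ΣK = 6.11; h_m = ΣK·V²/2g = 3.057 m
Total H_L = 77.46 + 3.057 = 80.52 m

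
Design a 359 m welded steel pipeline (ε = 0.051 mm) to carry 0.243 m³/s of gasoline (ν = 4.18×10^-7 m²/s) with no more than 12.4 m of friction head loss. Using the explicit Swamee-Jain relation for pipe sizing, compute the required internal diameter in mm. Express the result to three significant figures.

Swamee-Jain (Type III): D = 0.66·[ε^1.25·(LQ²/(gh_f))^4.75 + ν·Q^9.4·(L/(gh_f))^5.2]^0.04
LQ²/(gh_f) = 0.1743; L/(gh_f) = 2.951
Term 1 = ε^1.25·(…)^4.75 = 1.07×10^-9; Term 2 = ν·Q^9.4·(…)^5.2 = 1.95×10^-10
D = 0.66·(1.07×10^-9 + 1.95×10^-10)^0.04 = 0.2908 m = 291 mm
Check: V = 3.66 m/s, Re = 2.54×10^6, f = 0.01389, h_f = 11.7 m ≈ 12.4 m ✓

D ≈ 291 mm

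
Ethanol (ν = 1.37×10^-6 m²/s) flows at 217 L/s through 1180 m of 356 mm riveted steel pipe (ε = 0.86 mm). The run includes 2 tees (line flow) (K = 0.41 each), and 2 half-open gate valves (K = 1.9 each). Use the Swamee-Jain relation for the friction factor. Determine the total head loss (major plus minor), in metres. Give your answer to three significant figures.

H_L ≈ 21.2 m

V = 4Q/(πD²) = 2.180 m/s; V²/2g = 0.2422 m
Re = 5.66×10^5, ε/D = 0.00242 → f = 0.02503 (Swamee-Jain)
Major: h_f = f(L/D)·V²/2g = 0.02503·3315·0.2422 = 20.10 m
Minor: ΣK = 4.62; h_m = ΣK·V²/2g = 1.119 m
Total H_L = 20.10 + 1.119 = 21.21 m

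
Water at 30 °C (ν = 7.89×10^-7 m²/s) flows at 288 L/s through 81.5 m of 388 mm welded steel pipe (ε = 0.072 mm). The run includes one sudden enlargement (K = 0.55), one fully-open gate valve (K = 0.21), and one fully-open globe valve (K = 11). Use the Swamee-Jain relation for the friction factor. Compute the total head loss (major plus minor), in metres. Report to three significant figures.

H_L ≈ 4.47 m

V = 4Q/(πD²) = 2.436 m/s; V²/2g = 0.3024 m
Re = 1.20×10^6, ε/D = 1.86×10^-4 → f = 0.01446 (Swamee-Jain)
Major: h_f = f(L/D)·V²/2g = 0.01446·210.1·0.3024 = 0.9187 m
Minor: ΣK = 11.8; h_m = ΣK·V²/2g = 3.556 m
Total H_L = 0.9187 + 3.556 = 4.475 m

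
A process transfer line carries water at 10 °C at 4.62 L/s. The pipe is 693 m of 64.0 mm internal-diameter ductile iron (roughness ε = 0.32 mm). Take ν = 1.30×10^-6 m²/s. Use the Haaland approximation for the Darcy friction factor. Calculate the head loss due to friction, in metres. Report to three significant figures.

V = 4Q/(πD²) = 4·0.00462/(π·0.0640²) = 1.436 m/s
Re = VD/ν = 1.436·0.0640/1.30×10^-6 = 7.07×10^4 → turbulent
ε/D = 0.32/64.0 = 0.00500
Haaland: f = 0.03162
h_f = f(L/D)V²/(2g) = 0.03162·(693/0.0640)·1.436²/(2·9.81) = 35.99 m

h_f ≈ 36.0 m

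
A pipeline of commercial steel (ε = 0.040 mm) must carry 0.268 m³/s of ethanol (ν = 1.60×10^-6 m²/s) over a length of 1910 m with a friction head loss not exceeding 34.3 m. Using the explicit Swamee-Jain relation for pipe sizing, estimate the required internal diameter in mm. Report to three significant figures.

Swamee-Jain (Type III): D = 0.66·[ε^1.25·(LQ²/(gh_f))^4.75 + ν·Q^9.4·(L/(gh_f))^5.2]^0.04
LQ²/(gh_f) = 0.4077; L/(gh_f) = 5.676
Term 1 = ε^1.25·(…)^4.75 = 4.48×10^-8; Term 2 = ν·Q^9.4·(…)^5.2 = 5.62×10^-8
D = 0.66·(4.48×10^-8 + 5.62×10^-8)^0.04 = 0.3465 m = 347 mm
Check: V = 2.84 m/s, Re = 6.15×10^5, f = 0.01433, h_f = 32.5 m ≈ 34.3 m ✓

D ≈ 347 mm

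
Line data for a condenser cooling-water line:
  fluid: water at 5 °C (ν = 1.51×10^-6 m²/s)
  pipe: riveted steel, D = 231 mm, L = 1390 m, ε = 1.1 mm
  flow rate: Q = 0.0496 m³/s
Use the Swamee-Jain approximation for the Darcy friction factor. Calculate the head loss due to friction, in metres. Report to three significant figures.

V = 4Q/(πD²) = 4·0.0496/(π·0.231²) = 1.183 m/s
Re = VD/ν = 1.183·0.231/1.51×10^-6 = 1.81×10^5 → turbulent
ε/D = 1.1/231 = 0.00476
Swamee-Jain: f = 0.03065
h_f = f(L/D)V²/(2g) = 0.03065·(1390/0.231)·1.183²/(2·9.81) = 13.17 m

h_f ≈ 13.2 m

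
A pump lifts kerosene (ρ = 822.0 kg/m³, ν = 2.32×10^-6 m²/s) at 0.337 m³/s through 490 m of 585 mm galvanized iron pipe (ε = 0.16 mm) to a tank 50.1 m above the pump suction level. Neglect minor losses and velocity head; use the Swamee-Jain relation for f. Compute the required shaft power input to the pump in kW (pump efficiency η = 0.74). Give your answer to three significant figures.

P_shaft ≈ 188 kW

V = 4Q/(πD²) = 1.254 m/s; Re = 3.16×10^5; ε/D = 2.74×10^-4; f = 0.01679
h_f = f(L/D)V²/2g = 1.127 m
Total head H = z + h_f = 50.1 + 1.127 = 51.23 m
P_hyd = ρgQH = 822.0·9.81·0.337·51.23 = 139.2 kW
P_shaft = P_hyd/η = 139.2/0.74 = 188.1 kW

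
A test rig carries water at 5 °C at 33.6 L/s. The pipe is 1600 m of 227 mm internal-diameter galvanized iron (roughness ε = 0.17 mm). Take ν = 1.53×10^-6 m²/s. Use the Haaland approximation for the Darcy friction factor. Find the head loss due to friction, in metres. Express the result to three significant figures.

V = 4Q/(πD²) = 4·0.0336/(π·0.227²) = 0.8302 m/s
Re = VD/ν = 0.8302·0.227/1.53×10^-6 = 1.23×10^5 → turbulent
ε/D = 0.17/227 = 7.49×10^-4
Haaland: f = 0.02063
h_f = f(L/D)V²/(2g) = 0.02063·(1600/0.227)·0.8302²/(2·9.81) = 5.108 m

h_f ≈ 5.11 m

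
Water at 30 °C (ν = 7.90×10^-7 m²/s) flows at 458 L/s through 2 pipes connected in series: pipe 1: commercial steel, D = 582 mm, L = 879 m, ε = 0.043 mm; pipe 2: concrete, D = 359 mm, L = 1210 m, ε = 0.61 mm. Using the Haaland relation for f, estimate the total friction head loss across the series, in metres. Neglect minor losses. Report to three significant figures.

H ≈ 82.3 m

Pipe 1: V = 1.722 m/s, Re = 1.27×10^6, ε/D = 7.39×10^-5, f = 0.01265, h_1 = f(L/D)V²/2g = 2.887 m
Pipe 2: V = 4.525 m/s, Re = 2.06×10^6, ε/D = 0.00170, f = 0.02257, h_2 = f(L/D)V²/2g = 79.38 m
Series → Q common, losses add: H = Σh = 82.27 m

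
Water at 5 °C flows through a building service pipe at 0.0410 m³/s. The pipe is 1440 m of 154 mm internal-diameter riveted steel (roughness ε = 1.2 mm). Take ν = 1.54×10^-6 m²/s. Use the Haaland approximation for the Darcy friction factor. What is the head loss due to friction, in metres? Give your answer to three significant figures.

h_f ≈ 81.4 m

V = 4Q/(πD²) = 4·0.0410/(π·0.154²) = 2.201 m/s
Re = VD/ν = 2.201·0.154/1.54×10^-6 = 2.20×10^5 → turbulent
ε/D = 1.2/154 = 0.00779
Haaland: f = 0.03526
h_f = f(L/D)V²/(2g) = 0.03526·(1440/0.154)·2.201²/(2·9.81) = 81.43 m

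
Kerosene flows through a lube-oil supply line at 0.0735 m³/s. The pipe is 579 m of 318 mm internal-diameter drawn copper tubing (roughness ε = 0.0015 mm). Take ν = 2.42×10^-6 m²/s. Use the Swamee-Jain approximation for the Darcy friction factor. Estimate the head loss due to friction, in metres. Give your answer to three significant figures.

h_f ≈ 1.37 m

V = 4Q/(πD²) = 4·0.0735/(π·0.318²) = 0.9254 m/s
Re = VD/ν = 0.9254·0.318/2.42×10^-6 = 1.22×10^5 → turbulent
ε/D = 0.0015/318 = 4.72×10^-6
Swamee-Jain: f = 0.01719
h_f = f(L/D)V²/(2g) = 0.01719·(579/0.318)·0.9254²/(2·9.81) = 1.366 m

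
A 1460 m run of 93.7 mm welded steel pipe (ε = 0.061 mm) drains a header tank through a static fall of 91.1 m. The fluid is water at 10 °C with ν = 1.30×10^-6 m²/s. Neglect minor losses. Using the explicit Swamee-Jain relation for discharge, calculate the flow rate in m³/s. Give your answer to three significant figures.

Q ≈ 0.0166 m³/s

Swamee-Jain (Type II): Q = -0.965·√(gD⁵h_f/L)·ln[ε/(3.7D) + √(3.17ν²L/(gD³h_f))]
√(gD⁵h_f/L) = √(9.81·0.0937⁵·91.1/1460) = 0.002103
ε/(3.7D) = 1.76×10^-4; √(3.17ν²L/(gD³h_f)) = 1.03×10^-4
Q = -0.965·0.002103·ln(2.791×10^-4) = 0.01661 m³/s
Check: V = 2.41 m/s, Re = 1.74×10^5, f = 0.01992, h_f = 91.7 m ≈ 91.1 m ✓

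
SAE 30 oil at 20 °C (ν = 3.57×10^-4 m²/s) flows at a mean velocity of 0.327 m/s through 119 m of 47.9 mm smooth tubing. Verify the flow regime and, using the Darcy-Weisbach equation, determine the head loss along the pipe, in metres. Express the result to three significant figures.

h_f ≈ 19.8 m

Re = VD/ν = 0.327·0.04790/3.57×10^-4 = 43.9 → laminar (Re < 2300)
f = 64/Re = 1.459
h_f = f(L/D)V²/(2g) = 1.459·(119/0.04790)·0.327²/(2·9.81) = 19.75 m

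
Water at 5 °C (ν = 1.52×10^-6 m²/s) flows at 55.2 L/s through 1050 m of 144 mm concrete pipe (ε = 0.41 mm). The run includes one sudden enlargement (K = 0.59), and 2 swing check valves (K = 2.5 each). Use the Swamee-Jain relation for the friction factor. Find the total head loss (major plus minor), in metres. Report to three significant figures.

H_L ≈ 116 m

V = 4Q/(πD²) = 3.389 m/s; V²/2g = 0.5855 m
Re = 3.21×10^5, ε/D = 0.00285 → f = 0.02636 (Swamee-Jain)
Major: h_f = f(L/D)·V²/2g = 0.02636·7292·0.5855 = 112.6 m
Minor: ΣK = 5.59; h_m = ΣK·V²/2g = 3.273 m
Total H_L = 112.6 + 3.273 = 115.8 m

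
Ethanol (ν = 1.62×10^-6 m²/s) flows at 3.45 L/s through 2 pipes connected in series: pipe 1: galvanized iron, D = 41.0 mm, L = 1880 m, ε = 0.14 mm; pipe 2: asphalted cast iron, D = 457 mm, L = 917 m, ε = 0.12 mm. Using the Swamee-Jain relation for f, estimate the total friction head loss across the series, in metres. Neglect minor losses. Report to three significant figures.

H ≈ 466 m

Pipe 1: V = 2.613 m/s, Re = 6.61×10^4, ε/D = 0.00341, f = 0.02920, h_1 = f(L/D)V²/2g = 466.1 m
Pipe 2: V = 0.02103 m/s, Re = 5930, ε/D = 2.63×10^-4, f = 0.03631, h_2 = f(L/D)V²/2g = 0.001643 m
Series → Q common, losses add: H = Σh = 466.1 m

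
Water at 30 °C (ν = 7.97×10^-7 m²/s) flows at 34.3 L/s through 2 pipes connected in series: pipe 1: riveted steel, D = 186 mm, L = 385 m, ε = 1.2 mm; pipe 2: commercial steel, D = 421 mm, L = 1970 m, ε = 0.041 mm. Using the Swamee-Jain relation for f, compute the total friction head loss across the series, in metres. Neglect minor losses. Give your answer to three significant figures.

H ≈ 5.85 m

Pipe 1: V = 1.262 m/s, Re = 2.95×10^5, ε/D = 0.00645, f = 0.03326, h_1 = f(L/D)V²/2g = 5.591 m
Pipe 2: V = 0.2464 m/s, Re = 1.30×10^5, ε/D = 9.74×10^-5, f = 0.01758, h_2 = f(L/D)V²/2g = 0.2546 m
Series → Q common, losses add: H = Σh = 5.846 m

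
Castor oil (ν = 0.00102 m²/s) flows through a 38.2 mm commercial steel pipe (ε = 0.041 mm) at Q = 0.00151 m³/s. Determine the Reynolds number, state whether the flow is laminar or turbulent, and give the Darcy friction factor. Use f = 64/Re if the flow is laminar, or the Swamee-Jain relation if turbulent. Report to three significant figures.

V = 4Q/(πD²) = 1.318 m/s
Re = VD/ν = 1.318·0.0382/0.00102 = 49.3
Re < 2300 → laminar → f = 64/Re = 1.297

Re ≈ 49.3; laminar; f = 64/Re ≈ 1.30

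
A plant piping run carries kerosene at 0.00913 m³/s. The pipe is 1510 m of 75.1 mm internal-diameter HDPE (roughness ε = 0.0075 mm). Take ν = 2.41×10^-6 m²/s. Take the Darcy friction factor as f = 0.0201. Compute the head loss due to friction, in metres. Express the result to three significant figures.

h_f ≈ 87.5 m

V = 4Q/(πD²) = 4·0.00913/(π·0.0751²) = 2.061 m/s
h_f = f(L/D)V²/(2g) = 0.02010·(1510/0.0751)·2.061²/(2·9.81) = 87.51 m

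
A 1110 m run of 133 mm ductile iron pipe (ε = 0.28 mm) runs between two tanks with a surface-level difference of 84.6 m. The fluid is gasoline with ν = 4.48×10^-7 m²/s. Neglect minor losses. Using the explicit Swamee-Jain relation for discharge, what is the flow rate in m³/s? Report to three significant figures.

Q ≈ 0.0400 m³/s

Swamee-Jain (Type II): Q = -0.965·√(gD⁵h_f/L)·ln[ε/(3.7D) + √(3.17ν²L/(gD³h_f))]
√(gD⁵h_f/L) = √(9.81·0.133⁵·84.6/1110) = 0.005578
ε/(3.7D) = 5.69×10^-4; √(3.17ν²L/(gD³h_f)) = 1.90×10^-5
Q = -0.965·0.005578·ln(5.880×10^-4) = 0.04004 m³/s
Check: V = 2.88 m/s, Re = 8.56×10^5, f = 0.02403, h_f = 84.9 m ≈ 84.6 m ✓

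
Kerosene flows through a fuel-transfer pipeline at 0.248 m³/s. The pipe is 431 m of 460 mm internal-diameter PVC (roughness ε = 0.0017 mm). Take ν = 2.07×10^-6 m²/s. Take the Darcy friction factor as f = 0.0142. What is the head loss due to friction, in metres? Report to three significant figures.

h_f ≈ 1.51 m

V = 4Q/(πD²) = 4·0.248/(π·0.460²) = 1.492 m/s
h_f = f(L/D)V²/(2g) = 0.01420·(431/0.460)·1.492²/(2·9.81) = 1.510 m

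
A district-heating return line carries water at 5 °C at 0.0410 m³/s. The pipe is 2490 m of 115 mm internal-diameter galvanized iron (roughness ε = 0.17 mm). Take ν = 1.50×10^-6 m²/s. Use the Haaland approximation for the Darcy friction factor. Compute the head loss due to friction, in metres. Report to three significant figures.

V = 4Q/(πD²) = 4·0.0410/(π·0.115²) = 3.947 m/s
Re = VD/ν = 3.947·0.115/1.50×10^-6 = 3.03×10^5 → turbulent
ε/D = 0.17/115 = 0.00148
Haaland: f = 0.02234
h_f = f(L/D)V²/(2g) = 0.02234·(2490/0.115)·3.947²/(2·9.81) = 384.1 m

h_f ≈ 384 m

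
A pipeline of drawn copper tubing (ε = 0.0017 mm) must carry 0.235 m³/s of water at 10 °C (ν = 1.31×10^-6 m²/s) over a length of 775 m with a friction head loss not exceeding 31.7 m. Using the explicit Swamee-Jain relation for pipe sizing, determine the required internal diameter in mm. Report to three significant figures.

Swamee-Jain (Type III): D = 0.66·[ε^1.25·(LQ²/(gh_f))^4.75 + ν·Q^9.4·(L/(gh_f))^5.2]^0.04
LQ²/(gh_f) = 0.1376; L/(gh_f) = 2.492
Term 1 = ε^1.25·(…)^4.75 = 4.98×10^-12; Term 2 = ν·Q^9.4·(…)^5.2 = 1.85×10^-10
D = 0.66·(4.98×10^-12 + 1.85×10^-10)^0.04 = 0.2696 m = 270 mm
Check: V = 4.12 m/s, Re = 8.47×10^5, f = 0.01208, h_f = 30.0 m ≈ 31.7 m ✓

D ≈ 270 mm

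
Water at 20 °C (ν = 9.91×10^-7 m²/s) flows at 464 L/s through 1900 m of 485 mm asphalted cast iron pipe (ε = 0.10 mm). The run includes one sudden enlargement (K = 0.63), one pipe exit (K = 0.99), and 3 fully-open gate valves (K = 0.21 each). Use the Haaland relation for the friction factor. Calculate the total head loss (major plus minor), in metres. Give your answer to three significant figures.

H_L ≈ 19.0 m

V = 4Q/(πD²) = 2.512 m/s; V²/2g = 0.3215 m
Re = 1.23×10^6, ε/D = 2.06×10^-4 → f = 0.01453 (Haaland)
Major: h_f = f(L/D)·V²/2g = 0.01453·3918·0.3215 = 18.30 m
Minor: ΣK = 2.25; h_m = ΣK·V²/2g = 0.7234 m
Total H_L = 18.30 + 0.7234 = 19.02 m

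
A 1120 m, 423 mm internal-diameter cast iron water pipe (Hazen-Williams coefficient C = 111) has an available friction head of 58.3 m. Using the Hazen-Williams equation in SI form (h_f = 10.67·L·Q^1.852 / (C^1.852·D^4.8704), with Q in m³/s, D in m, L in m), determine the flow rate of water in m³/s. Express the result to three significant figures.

Q ≈ 0.652 m³/s

Rearranging: Q = [h_f·C^1.852·D^4.8704 / (10.67·L)]^(1/1.852)
Q = [58.3·111^1.852·0.423^4.8704 / (10.67·1120)]^0.540 = 0.6523 m³/s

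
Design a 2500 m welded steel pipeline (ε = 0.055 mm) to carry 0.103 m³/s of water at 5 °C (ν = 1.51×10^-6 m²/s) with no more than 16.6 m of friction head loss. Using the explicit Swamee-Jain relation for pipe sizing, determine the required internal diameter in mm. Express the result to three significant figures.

Swamee-Jain (Type III): D = 0.66·[ε^1.25·(LQ²/(gh_f))^4.75 + ν·Q^9.4·(L/(gh_f))^5.2]^0.04
LQ²/(gh_f) = 0.1629; L/(gh_f) = 15.35
Term 1 = ε^1.25·(…)^4.75 = 8.54×10^-10; Term 2 = ν·Q^9.4·(…)^5.2 = 1.17×10^-9
D = 0.66·(8.54×10^-10 + 1.17×10^-9)^0.04 = 0.2963 m = 296 mm
Check: V = 1.49 m/s, Re = 2.93×10^5, f = 0.01624, h_f = 15.6 m ≈ 16.6 m ✓

D ≈ 296 mm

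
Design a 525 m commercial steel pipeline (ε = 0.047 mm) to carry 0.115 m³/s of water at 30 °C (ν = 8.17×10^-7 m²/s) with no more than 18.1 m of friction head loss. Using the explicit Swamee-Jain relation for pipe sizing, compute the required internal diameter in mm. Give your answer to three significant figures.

D ≈ 220 mm

Swamee-Jain (Type III): D = 0.66·[ε^1.25·(LQ²/(gh_f))^4.75 + ν·Q^9.4·(L/(gh_f))^5.2]^0.04
LQ²/(gh_f) = 0.03910; L/(gh_f) = 2.957
Term 1 = ε^1.25·(…)^4.75 = 8.00×10^-13; Term 2 = ν·Q^9.4·(…)^5.2 = 3.40×10^-13
D = 0.66·(8.00×10^-13 + 3.40×10^-13)^0.04 = 0.2197 m = 220 mm
Check: V = 3.03 m/s, Re = 8.16×10^5, f = 0.01510, h_f = 16.9 m ≈ 18.1 m ✓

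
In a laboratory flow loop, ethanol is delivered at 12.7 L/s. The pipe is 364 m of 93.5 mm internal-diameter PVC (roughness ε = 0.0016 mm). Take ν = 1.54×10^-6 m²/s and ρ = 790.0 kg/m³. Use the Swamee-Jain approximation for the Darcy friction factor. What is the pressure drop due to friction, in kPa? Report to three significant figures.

V = 4Q/(πD²) = 4·0.0127/(π·0.0935²) = 1.850 m/s
Re = VD/ν = 1.850·0.0935/1.54×10^-6 = 1.12×10^5 → turbulent
ε/D = 0.0016/93.5 = 1.71×10^-5
Swamee-Jain: f = 0.01755
h_f = f(L/D)V²/(2g) = 0.01755·(364/0.0935)·1.850²/(2·9.81) = 11.91 m
Δp = ρg·h_f = 790.0·9.81·11.91 = 92.33 kPa

Δp ≈ 92.3 kPa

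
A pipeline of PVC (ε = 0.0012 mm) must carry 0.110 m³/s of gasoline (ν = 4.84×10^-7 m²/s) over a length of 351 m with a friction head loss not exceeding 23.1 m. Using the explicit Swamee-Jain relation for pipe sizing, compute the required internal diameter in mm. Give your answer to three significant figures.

Swamee-Jain (Type III): D = 0.66·[ε^1.25·(LQ²/(gh_f))^4.75 + ν·Q^9.4·(L/(gh_f))^5.2]^0.04
LQ²/(gh_f) = 0.01874; L/(gh_f) = 1.549
Term 1 = ε^1.25·(…)^4.75 = 2.48×10^-16; Term 2 = ν·Q^9.4·(…)^5.2 = 4.59×10^-15
D = 0.66·(2.48×10^-16 + 4.59×10^-15)^0.04 = 0.1766 m = 177 mm
Check: V = 4.49 m/s, Re = 1.64×10^6, f = 0.01093, h_f = 22.3 m ≈ 23.1 m ✓

D ≈ 177 mm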